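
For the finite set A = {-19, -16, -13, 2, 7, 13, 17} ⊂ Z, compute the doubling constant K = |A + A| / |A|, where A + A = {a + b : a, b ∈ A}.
K = |A + A| / |A| = 25/7

Enumerate A + A = {a + b : a, b ∈ A}. With |A| = 7, there are |A|^2 = 49 ordered sum pairs; collecting distinct values, A + A = {-38, -35, -32, -29, -26, -17, -14, -12, -11, -9, -6, -3, -2, 0, 1, 4, 9, 14, 15, 19, 20, 24, 26, 30, 34}, so |A + A| = 25. Thus K = 25/7. For comparison, the minimum possible |A + A| over all 7-element sets is 2·7 − 1 = 13 (so min K = 13/7), attained only by arithmetic progressions.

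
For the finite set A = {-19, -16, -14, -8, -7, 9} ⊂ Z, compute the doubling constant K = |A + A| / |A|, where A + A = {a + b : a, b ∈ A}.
K = |A + A| / |A| = 21/6 = 7/2

Enumerate A + A = {a + b : a, b ∈ A}. With |A| = 6, there are |A|^2 = 36 ordered sum pairs; collecting distinct values, A + A = {-38, -35, -33, -32, -30, -28, -27, -26, -24, -23, -22, -21, -16, -15, -14, -10, -7, -5, 1, 2, 18}, so |A + A| = 21. Thus K = 21/6 = 7/2. For comparison, the minimum possible |A + A| over all 6-element sets is 2·6 − 1 = 11 (so min K = 11/6), attained only by arithmetic progressions.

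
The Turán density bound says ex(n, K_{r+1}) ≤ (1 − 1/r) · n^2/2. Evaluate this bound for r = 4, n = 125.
Turán density bound = (3/4) · 125^2/2 = 46875/8 ≈ 5859.375

Turán's theorem: ex(n, K_{r+1}) is achieved by the complete r-partite Turán graph T(n, r) with parts as balanced as possible, and is at most (1 − 1/r) · n^2/2. For r = 4, n = 125: the density bound is (3/4) · 15625/2 = 46875/8 ≈ 5859.375. The integer-valued extremum is e(T(125, 4)) = 5859, which is strictly less than the density bound 46875/8 since 4 ∤ 125 (the parts of T(125, 4) cannot all be equal).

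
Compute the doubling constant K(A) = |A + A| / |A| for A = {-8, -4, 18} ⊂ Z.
K = |A + A| / |A| = 6/3 = 2

Enumerate A + A = {a + b : a, b ∈ A}. With |A| = 3, there are |A|^2 = 9 ordered sum pairs; collecting distinct values, A + A = {-16, -12, -8, 10, 14, 36}, so |A + A| = 6. Thus K = 6/3 = 2. For comparison, the minimum possible |A + A| over all 3-element sets is 2·3 − 1 = 5 (so min K = 5/3), attained only by arithmetic progressions.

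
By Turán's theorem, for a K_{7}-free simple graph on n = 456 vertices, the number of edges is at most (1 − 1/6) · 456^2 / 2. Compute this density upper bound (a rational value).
Turán density bound = (5/6) · 456^2/2 = 86640

Turán's theorem: ex(n, K_{r+1}) is achieved by the complete r-partite Turán graph T(n, r) with parts as balanced as possible, and is at most (1 − 1/r) · n^2/2. For r = 6, n = 456: the density bound is (5/6) · 207936/2 = 86640. Since 6 ∣ 456, the Turán graph T(456, 6) has parts of equal size 76, and its edge count e(T(456, 6)) = 86640 attains the density bound exactly.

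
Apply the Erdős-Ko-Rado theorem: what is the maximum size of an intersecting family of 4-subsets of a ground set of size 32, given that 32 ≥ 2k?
max |F| = C(31, 3) = 4495

The Erdős-Ko-Rado theorem states: for n ≥ 2k, an intersecting family of k-subsets of an n-element set has size at most C(n − 1, k − 1), with equality for 'star' families {A ⊆ [n] : |A| = k, i ∈ A} (fix an element i). For n = 32, k = 4: C(31, 3) = 4495.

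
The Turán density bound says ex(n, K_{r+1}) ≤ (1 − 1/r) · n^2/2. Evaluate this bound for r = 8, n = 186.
Turán density bound = (7/8) · 186^2/2 = 60543/4 ≈ 15135.75

Turán's theorem: ex(n, K_{r+1}) is achieved by the complete r-partite Turán graph T(n, r) with parts as balanced as possible, and is at most (1 − 1/r) · n^2/2. For r = 8, n = 186: the density bound is (7/8) · 34596/2 = 60543/4 ≈ 15135.75. The integer-valued extremum is e(T(186, 8)) = 15135, which is strictly less than the density bound 60543/4 since 8 ∤ 186 (the parts of T(186, 8) cannot all be equal).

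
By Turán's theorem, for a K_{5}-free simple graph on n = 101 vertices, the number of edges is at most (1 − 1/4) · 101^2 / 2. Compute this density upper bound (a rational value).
Turán density bound = (3/4) · 101^2/2 = 30603/8 ≈ 3825.375

Turán's theorem: ex(n, K_{r+1}) is achieved by the complete r-partite Turán graph T(n, r) with parts as balanced as possible, and is at most (1 − 1/r) · n^2/2. For r = 4, n = 101: the density bound is (3/4) · 10201/2 = 30603/8 ≈ 3825.375. The integer-valued extremum is e(T(101, 4)) = 3825, which is strictly less than the density bound 30603/8 since 4 ∤ 101 (the parts of T(101, 4) cannot all be equal).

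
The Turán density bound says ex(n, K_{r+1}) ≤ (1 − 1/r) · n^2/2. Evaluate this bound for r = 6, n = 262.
Turán density bound = (5/6) · 262^2/2 = 85805/3 ≈ 28601.6667

Turán's theorem: ex(n, K_{r+1}) is achieved by the complete r-partite Turán graph T(n, r) with parts as balanced as possible, and is at most (1 − 1/r) · n^2/2. For r = 6, n = 262: the density bound is (5/6) · 68644/2 = 85805/3 ≈ 28601.6667. The integer-valued extremum is e(T(262, 6)) = 28601, which is strictly less than the density bound 85805/3 since 6 ∤ 262 (the parts of T(262, 6) cannot all be equal).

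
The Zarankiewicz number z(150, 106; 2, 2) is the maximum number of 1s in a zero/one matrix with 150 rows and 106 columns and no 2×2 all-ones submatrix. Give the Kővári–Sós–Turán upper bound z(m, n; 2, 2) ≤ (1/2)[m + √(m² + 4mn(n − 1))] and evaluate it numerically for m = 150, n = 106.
z(150, 106; 2, 2) ≤ (1/2)[150 + √(150² + 4·150·106·105)] = (1/2)[150 + √6700500] = 1369.2662

Kővári–Sós–Turán: let r_1, ..., r_150 be the row sums and z = Σ r_i the total number of 1s. Each pair of columns can share at most one row with both entries 1 (else a 2×2 all-ones block appears), so Σ_i C(r_i, 2) ≤ C(106, 2) = 5565. By convexity Σ_i C(r_i, 2) ≥ 150·C(z/150, 2) = z(z − 150)/(2·150), giving z² − 150z − 150·106·105 ≤ 0 and hence z ≤ (1/2)[150 + √(22500 + 4·1669500)] = (1/2)[150 + √6700500] ≈ (1/2)(150 + 2588.5324) = 1369.2662.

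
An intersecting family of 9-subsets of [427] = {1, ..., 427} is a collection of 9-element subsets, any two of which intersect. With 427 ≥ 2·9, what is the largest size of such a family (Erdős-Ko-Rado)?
max |F| = C(426, 8) = 25179209413738425

Erdős-Ko-Rado (1961): when n ≥ 2k, max |F| = C(n−1, k−1). The bound is attained by the star {A : i ∈ A} for any fixed i ∈ [n]. Here C(427−1, 9−1) = C(426, 8) = 25179209413738425.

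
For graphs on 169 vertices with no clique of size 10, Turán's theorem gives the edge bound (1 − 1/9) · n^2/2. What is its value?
Turán density bound = (8/9) · 169^2/2 = 114244/9 ≈ 12693.7778

Turán's theorem: ex(n, K_{r+1}) is achieved by the complete r-partite Turán graph T(n, r) with parts as balanced as possible, and is at most (1 − 1/r) · n^2/2. For r = 9, n = 169: the density bound is (8/9) · 28561/2 = 114244/9 ≈ 12693.7778. The integer-valued extremum is e(T(169, 9)) = 12693, which is strictly less than the density bound 114244/9 since 9 ∤ 169 (the parts of T(169, 9) cannot all be equal).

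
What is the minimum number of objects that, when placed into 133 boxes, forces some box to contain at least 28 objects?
n = (28 − 1)·133 + 1 = 3592

By the generalised pigeonhole principle, to guarantee some box contains ≥ r objects we need more than (r − 1) · k objects total. Threshold: n = (r − 1) · k + 1. With r = 28 and k = 133: n = 27 · 133 + 1 = 3591 + 1 = 3592. For n = 3591 = 27 · 133, we can put exactly 27 objects in every box, avoiding 28 in any single one — so 3592 is tight.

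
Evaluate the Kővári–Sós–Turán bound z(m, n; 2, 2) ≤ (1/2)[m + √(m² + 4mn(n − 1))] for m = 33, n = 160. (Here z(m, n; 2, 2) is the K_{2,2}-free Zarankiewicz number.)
z(33, 160; 2, 2) ≤ (1/2)[33 + √(33² + 4·33·160·159)] = (1/2)[33 + √3359169] = 932.9018

Kővári–Sós–Turán: let r_1, ..., r_33 be the row sums and z = Σ r_i the total number of 1s. Each pair of columns can share at most one row with both entries 1 (else a 2×2 all-ones block appears), so Σ_i C(r_i, 2) ≤ C(160, 2) = 12720. By convexity Σ_i C(r_i, 2) ≥ 33·C(z/33, 2) = z(z − 33)/(2·33), giving z² − 33z − 33·160·159 ≤ 0 and hence z ≤ (1/2)[33 + √(1089 + 4·839520)] = (1/2)[33 + √3359169] ≈ (1/2)(33 + 1832.8036) = 932.9018.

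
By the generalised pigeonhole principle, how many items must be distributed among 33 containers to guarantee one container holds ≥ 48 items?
n = (48 − 1)·33 + 1 = 1552

By the generalised pigeonhole principle, to guarantee some box contains ≥ r objects we need more than (r − 1) · k objects total. Threshold: n = (r − 1) · k + 1. With r = 48 and k = 33: n = 47 · 33 + 1 = 1551 + 1 = 1552. For n = 1551 = 47 · 33, we can put exactly 47 objects in every box, avoiding 48 in any single one — so 1552 is tight.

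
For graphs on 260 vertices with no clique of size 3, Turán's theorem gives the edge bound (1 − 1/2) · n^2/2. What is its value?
Turán density bound = (1/2) · 260^2/2 = 16900

Turán's theorem: ex(n, K_{r+1}) is achieved by the complete r-partite Turán graph T(n, r) with parts as balanced as possible, and is at most (1 − 1/r) · n^2/2. For r = 2, n = 260: the density bound is (1/2) · 67600/2 = 16900. Since 2 ∣ 260, the Turán graph T(260, 2) has parts of equal size 130, and its edge count e(T(260, 2)) = 16900 attains the density bound exactly.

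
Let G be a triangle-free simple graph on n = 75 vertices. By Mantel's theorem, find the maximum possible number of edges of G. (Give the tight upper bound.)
ex(75, K_3) = ⌊75^2/4⌋ = 1406

Mantel (1907): a triangle-free graph on n vertices has at most ⌊n^2/4⌋ edges, with equality for the complete bipartite graph K_{⌊n/2⌋, ⌈n/2⌉}. For n = 75: ⌊75^2/4⌋ = ⌊5625/4⌋ = 1406. The extremal graph is K_{37, 38}, which has 37·38 = 1406 edges.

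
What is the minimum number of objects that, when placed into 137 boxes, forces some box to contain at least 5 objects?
n = (5 − 1)·137 + 1 = 549

By the generalised pigeonhole principle, to guarantee some box contains ≥ r objects we need more than (r − 1) · k objects total. Threshold: n = (r − 1) · k + 1. With r = 5 and k = 137: n = 4 · 137 + 1 = 548 + 1 = 549. For n = 548 = 4 · 137, we can put exactly 4 objects in every box, avoiding 5 in any single one — so 549 is tight.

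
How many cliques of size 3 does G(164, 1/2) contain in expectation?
E[# K_3] = C(164, 3) · (1/2)^C(3, 2) = 721764 / 2^3 = 180441/2 = 90220.5

For each 3-subset S of vertices (there are C(164, 3) = 721764 such S), let X_S = 1 if S induces a K_3 (all C(3, 2) = 3 edges present). Then P(X_S = 1) = (1/2)^3 = 1/8. By linearity of expectation, E[# K_3] = C(164, 3) · (1/2)^3 = 721764 / 8 = 180441/2 = 90220.5.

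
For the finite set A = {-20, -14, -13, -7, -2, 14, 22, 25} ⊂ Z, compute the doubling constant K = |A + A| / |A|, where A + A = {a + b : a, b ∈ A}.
K = |A + A| / |A| = 34/8 = 17/4

Enumerate A + A = {a + b : a, b ∈ A}. With |A| = 8, there are |A|^2 = 64 ordered sum pairs; collecting distinct values, A + A = {-40, -34, -33, -28, -27, -26, -22, -21, -20, -16, -15, -14, -9, -6, -4, 0, 1, 2, 5, 7, 8, 9, 11, 12, 15, 18, 20, 23, 28, 36, 39, 44, 47, 50}, so |A + A| = 34. Thus K = 34/8 = 17/4. For comparison, the minimum possible |A + A| over all 8-element sets is 2·8 − 1 = 15 (so min K = 15/8), attained only by arithmetic progressions.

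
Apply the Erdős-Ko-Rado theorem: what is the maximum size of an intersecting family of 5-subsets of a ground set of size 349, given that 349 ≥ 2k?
max |F| = C(348, 4) = 600610155

Erdős-Ko-Rado (1961): when n ≥ 2k, max |F| = C(n−1, k−1). The bound is attained by the star {A : i ∈ A} for any fixed i ∈ [n]. Here C(349−1, 5−1) = C(348, 4) = 600610155.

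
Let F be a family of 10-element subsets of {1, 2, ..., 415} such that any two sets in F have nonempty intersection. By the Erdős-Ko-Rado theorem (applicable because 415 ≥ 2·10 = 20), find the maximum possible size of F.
max |F| = C(414, 9) = 902015848971049582

The Erdős-Ko-Rado theorem states: for n ≥ 2k, an intersecting family of k-subsets of an n-element set has size at most C(n − 1, k − 1), with equality for 'star' families {A ⊆ [n] : |A| = k, i ∈ A} (fix an element i). For n = 415, k = 10: C(414, 9) = 902015848971049582.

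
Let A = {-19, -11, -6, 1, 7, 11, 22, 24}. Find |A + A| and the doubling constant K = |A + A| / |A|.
K = |A + A| / |A| = 33/8

Enumerate A + A = {a + b : a, b ∈ A}. With |A| = 8, there are |A|^2 = 64 ordered sum pairs; collecting distinct values, A + A = {-38, -30, -25, -22, -18, -17, -12, -10, -8, -5, -4, 0, 1, 2, 3, 5, 8, 11, 12, 13, 14, 16, 18, 22, 23, 25, 29, 31, 33, 35, 44, 46, 48}, so |A + A| = 33. Thus K = 33/8. For comparison, the minimum possible |A + A| over all 8-element sets is 2·8 − 1 = 15 (so min K = 15/8), attained only by arithmetic progressions.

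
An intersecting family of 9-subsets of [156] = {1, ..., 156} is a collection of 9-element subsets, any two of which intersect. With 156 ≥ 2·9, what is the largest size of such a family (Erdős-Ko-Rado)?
max |F| = C(155, 8) = 6876747915675

The Erdős-Ko-Rado theorem states: for n ≥ 2k, an intersecting family of k-subsets of an n-element set has size at most C(n − 1, k − 1), with equality for 'star' families {A ⊆ [n] : |A| = k, i ∈ A} (fix an element i). For n = 156, k = 9: C(155, 8) = 6876747915675.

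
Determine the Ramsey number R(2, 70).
R(2, 70) = 70

R(2, k) = k for all k ≥ 2: in a 2-colouring of K_k, either some edge is red (a red K_2) or all edges are blue (a blue K_k). And K_{69} coloured all-blue has no blue K_70, so R(2, 70) > 69. Hence R(2, 70) = 70.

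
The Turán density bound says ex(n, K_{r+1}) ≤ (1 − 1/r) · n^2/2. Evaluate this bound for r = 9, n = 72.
Turán density bound = (8/9) · 72^2/2 = 2304

Turán's theorem: ex(n, K_{r+1}) is achieved by the complete r-partite Turán graph T(n, r) with parts as balanced as possible, and is at most (1 − 1/r) · n^2/2. For r = 9, n = 72: the density bound is (8/9) · 5184/2 = 2304. Since 9 ∣ 72, the Turán graph T(72, 9) has parts of equal size 8, and its edge count e(T(72, 9)) = 2304 attains the density bound exactly.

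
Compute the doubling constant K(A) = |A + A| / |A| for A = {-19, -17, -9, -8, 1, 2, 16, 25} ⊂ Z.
K = |A + A| / |A| = 30/8 = 15/4

Enumerate A + A = {a + b : a, b ∈ A}. With |A| = 8, there are |A|^2 = 64 ordered sum pairs; collecting distinct values, A + A = {-38, -36, -34, -28, -27, -26, -25, -18, -17, -16, -15, -8, -7, -6, -3, -1, 2, 3, 4, 6, 7, 8, 16, 17, 18, 26, 27, 32, 41, 50}, so |A + A| = 30. Thus K = 30/8 = 15/4. For comparison, the minimum possible |A + A| over all 8-element sets is 2·8 − 1 = 15 (so min K = 15/8), attained only by arithmetic progressions.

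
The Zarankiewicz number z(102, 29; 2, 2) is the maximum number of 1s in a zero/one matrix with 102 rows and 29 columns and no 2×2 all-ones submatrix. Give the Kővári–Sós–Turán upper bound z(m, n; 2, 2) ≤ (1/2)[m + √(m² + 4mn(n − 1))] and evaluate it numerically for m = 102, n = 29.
z(102, 29; 2, 2) ≤ (1/2)[102 + √(102² + 4·102·29·28)] = (1/2)[102 + √341700] = 343.2756

Kővári–Sós–Turán: let r_1, ..., r_102 be the row sums and z = Σ r_i the total number of 1s. Each pair of columns can share at most one row with both entries 1 (else a 2×2 all-ones block appears), so Σ_i C(r_i, 2) ≤ C(29, 2) = 406. By convexity Σ_i C(r_i, 2) ≥ 102·C(z/102, 2) = z(z − 102)/(2·102), giving z² − 102z − 102·29·28 ≤ 0 and hence z ≤ (1/2)[102 + √(10404 + 4·82824)] = (1/2)[102 + √341700] ≈ (1/2)(102 + 584.5511) = 343.2756.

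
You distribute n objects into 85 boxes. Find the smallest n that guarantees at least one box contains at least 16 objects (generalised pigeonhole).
n = (16 − 1)·85 + 1 = 1276

By the generalised pigeonhole principle, to guarantee some box contains ≥ r objects we need more than (r − 1) · k objects total. Threshold: n = (r − 1) · k + 1. With r = 16 and k = 85: n = 15 · 85 + 1 = 1275 + 1 = 1276. For n = 1275 = 15 · 85, we can put exactly 15 objects in every box, avoiding 16 in any single one — so 1276 is tight.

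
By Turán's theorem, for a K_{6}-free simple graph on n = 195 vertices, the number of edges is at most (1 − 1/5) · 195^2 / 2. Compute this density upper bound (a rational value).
Turán density bound = (4/5) · 195^2/2 = 15210

Turán's theorem: ex(n, K_{r+1}) is achieved by the complete r-partite Turán graph T(n, r) with parts as balanced as possible, and is at most (1 − 1/r) · n^2/2. For r = 5, n = 195: the density bound is (4/5) · 38025/2 = 15210. Since 5 ∣ 195, the Turán graph T(195, 5) has parts of equal size 39, and its edge count e(T(195, 5)) = 15210 attains the density bound exactly.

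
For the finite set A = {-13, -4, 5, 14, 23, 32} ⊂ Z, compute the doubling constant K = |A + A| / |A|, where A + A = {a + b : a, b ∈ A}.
K = |A + A| / |A| = 11/6

Enumerate A + A = {a + b : a, b ∈ A}. With |A| = 6, there are |A|^2 = 36 ordered sum pairs; collecting distinct values, A + A = {-26, -17, -8, 1, 10, 19, 28, 37, 46, 55, 64}, so |A + A| = 11. Thus K = 11/6. Here |A + A| = 2|A| − 1 = 11, the minimum possible — so K = 11/6 is minimal, which holds iff A is an arithmetic progression.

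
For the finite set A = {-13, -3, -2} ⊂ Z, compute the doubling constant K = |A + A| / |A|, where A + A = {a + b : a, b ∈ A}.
K = |A + A| / |A| = 6/3 = 2

Enumerate A + A = {a + b : a, b ∈ A}. With |A| = 3, there are |A|^2 = 9 ordered sum pairs; collecting distinct values, A + A = {-26, -16, -15, -6, -5, -4}, so |A + A| = 6. Thus K = 6/3 = 2. For comparison, the minimum possible |A + A| over all 3-element sets is 2·3 − 1 = 5 (so min K = 5/3), attained only by arithmetic progressions.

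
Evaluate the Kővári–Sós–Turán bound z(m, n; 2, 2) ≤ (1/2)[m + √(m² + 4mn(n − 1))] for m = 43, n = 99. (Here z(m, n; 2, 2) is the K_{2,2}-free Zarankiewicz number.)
z(43, 99; 2, 2) ≤ (1/2)[43 + √(43² + 4·43·99·98)] = (1/2)[43 + √1670593] = 667.7571

Kővári–Sós–Turán: let r_1, ..., r_43 be the row sums and z = Σ r_i the total number of 1s. Each pair of columns can share at most one row with both entries 1 (else a 2×2 all-ones block appears), so Σ_i C(r_i, 2) ≤ C(99, 2) = 4851. By convexity Σ_i C(r_i, 2) ≥ 43·C(z/43, 2) = z(z − 43)/(2·43), giving z² − 43z − 43·99·98 ≤ 0 and hence z ≤ (1/2)[43 + √(1849 + 4·417186)] = (1/2)[43 + √1670593] ≈ (1/2)(43 + 1292.5142) = 667.7571.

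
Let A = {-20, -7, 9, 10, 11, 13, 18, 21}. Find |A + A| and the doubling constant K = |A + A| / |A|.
K = |A + A| / |A| = 33/8

Enumerate A + A = {a + b : a, b ∈ A}. With |A| = 8, there are |A|^2 = 64 ordered sum pairs; collecting distinct values, A + A = {-40, -27, -14, -11, -10, -9, -7, -2, 1, 2, 3, 4, 6, 11, 14, 18, 19, 20, 21, 22, 23, 24, 26, 27, 28, 29, 30, 31, 32, 34, 36, 39, 42}, so |A + A| = 33. Thus K = 33/8. For comparison, the minimum possible |A + A| over all 8-element sets is 2·8 − 1 = 15 (so min K = 15/8), attained only by arithmetic progressions.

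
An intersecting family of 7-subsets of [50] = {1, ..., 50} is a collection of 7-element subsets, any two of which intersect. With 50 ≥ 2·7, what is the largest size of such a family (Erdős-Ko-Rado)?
max |F| = C(49, 6) = 13983816

The Erdős-Ko-Rado theorem states: for n ≥ 2k, an intersecting family of k-subsets of an n-element set has size at most C(n − 1, k − 1), with equality for 'star' families {A ⊆ [n] : |A| = k, i ∈ A} (fix an element i). For n = 50, k = 7: C(49, 6) = 13983816.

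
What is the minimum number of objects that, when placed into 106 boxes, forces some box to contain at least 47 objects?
n = (47 − 1)·106 + 1 = 4877

By the generalised pigeonhole principle, to guarantee some box contains ≥ r objects we need more than (r − 1) · k objects total. Threshold: n = (r − 1) · k + 1. With r = 47 and k = 106: n = 46 · 106 + 1 = 4876 + 1 = 4877. For n = 4876 = 46 · 106, we can put exactly 46 objects in every box, avoiding 47 in any single one — so 4877 is tight.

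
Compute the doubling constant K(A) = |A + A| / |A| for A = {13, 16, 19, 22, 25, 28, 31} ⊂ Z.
K = |A + A| / |A| = 13/7

Enumerate A + A = {a + b : a, b ∈ A}. With |A| = 7, there are |A|^2 = 49 ordered sum pairs; collecting distinct values, A + A = {26, 29, 32, 35, 38, 41, 44, 47, 50, 53, 56, 59, 62}, so |A + A| = 13. Thus K = 13/7. Here |A + A| = 2|A| − 1 = 13, the minimum possible — so K = 13/7 is minimal, which holds iff A is an arithmetic progression.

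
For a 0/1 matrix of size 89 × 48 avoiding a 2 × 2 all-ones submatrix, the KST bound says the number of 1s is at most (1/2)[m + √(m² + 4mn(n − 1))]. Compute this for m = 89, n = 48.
z(89, 48; 2, 2) ≤ (1/2)[89 + √(89² + 4·89·48·47)] = (1/2)[89 + √811057] = 494.7935

Kővári–Sós–Turán: let r_1, ..., r_89 be the row sums and z = Σ r_i the total number of 1s. Each pair of columns can share at most one row with both entries 1 (else a 2×2 all-ones block appears), so Σ_i C(r_i, 2) ≤ C(48, 2) = 1128. By convexity Σ_i C(r_i, 2) ≥ 89·C(z/89, 2) = z(z − 89)/(2·89), giving z² − 89z − 89·48·47 ≤ 0 and hence z ≤ (1/2)[89 + √(7921 + 4·200784)] = (1/2)[89 + √811057] ≈ (1/2)(89 + 900.587) = 494.7935.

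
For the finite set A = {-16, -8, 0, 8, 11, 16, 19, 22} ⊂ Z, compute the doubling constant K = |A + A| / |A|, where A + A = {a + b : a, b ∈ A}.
K = |A + A| / |A| = 23/8

Enumerate A + A = {a + b : a, b ∈ A}. With |A| = 8, there are |A|^2 = 64 ordered sum pairs; collecting distinct values, A + A = {-32, -24, -16, -8, -5, 0, 3, 6, 8, 11, 14, 16, 19, 22, 24, 27, 30, 32, 33, 35, 38, 41, 44}, so |A + A| = 23. Thus K = 23/8. For comparison, the minimum possible |A + A| over all 8-element sets is 2·8 − 1 = 15 (so min K = 15/8), attained only by arithmetic progressions.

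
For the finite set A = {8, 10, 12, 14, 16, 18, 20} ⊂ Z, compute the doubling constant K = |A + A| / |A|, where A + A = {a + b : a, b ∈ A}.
K = |A + A| / |A| = 13/7

Enumerate A + A = {a + b : a, b ∈ A}. With |A| = 7, there are |A|^2 = 49 ordered sum pairs; collecting distinct values, A + A = {16, 18, 20, 22, 24, 26, 28, 30, 32, 34, 36, 38, 40}, so |A + A| = 13. Thus K = 13/7. Here |A + A| = 2|A| − 1 = 13, the minimum possible — so K = 13/7 is minimal, which holds iff A is an arithmetic progression.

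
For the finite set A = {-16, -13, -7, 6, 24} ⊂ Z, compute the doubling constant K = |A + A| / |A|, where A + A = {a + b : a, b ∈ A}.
K = |A + A| / |A| = 15/5 = 3

Enumerate A + A = {a + b : a, b ∈ A}. With |A| = 5, there are |A|^2 = 25 ordered sum pairs; collecting distinct values, A + A = {-32, -29, -26, -23, -20, -14, -10, -7, -1, 8, 11, 12, 17, 30, 48}, so |A + A| = 15. Thus K = 15/5 = 3. For comparison, the minimum possible |A + A| over all 5-element sets is 2·5 − 1 = 9 (so min K = 9/5), attained only by arithmetic progressions.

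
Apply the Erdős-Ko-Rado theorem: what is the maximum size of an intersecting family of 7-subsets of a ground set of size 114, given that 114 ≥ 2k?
max |F| = C(113, 6) = 2526561576

Erdős-Ko-Rado (1961): when n ≥ 2k, max |F| = C(n−1, k−1). The bound is attained by the star {A : i ∈ A} for any fixed i ∈ [n]. Here C(114−1, 7−1) = C(113, 6) = 2526561576.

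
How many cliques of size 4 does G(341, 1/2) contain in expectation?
E[# K_4] = C(341, 4) · (1/2)^C(4, 2) = 553526545 / 2^6 = 8648852.265625

For each 4-subset S of vertices (there are C(341, 4) = 553526545 such S), let X_S = 1 if S induces a K_4 (all C(4, 2) = 6 edges present). Then P(X_S = 1) = (1/2)^6 = 1/64. By linearity of expectation, E[# K_4] = C(341, 4) · (1/2)^6 = 553526545 / 64 = 8648852.265625.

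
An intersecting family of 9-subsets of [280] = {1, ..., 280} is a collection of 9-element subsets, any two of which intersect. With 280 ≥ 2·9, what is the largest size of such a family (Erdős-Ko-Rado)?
max |F| = C(279, 8) = 822871715492970

The Erdős-Ko-Rado theorem states: for n ≥ 2k, an intersecting family of k-subsets of an n-element set has size at most C(n − 1, k − 1), with equality for 'star' families {A ⊆ [n] : |A| = k, i ∈ A} (fix an element i). For n = 280, k = 9: C(279, 8) = 822871715492970.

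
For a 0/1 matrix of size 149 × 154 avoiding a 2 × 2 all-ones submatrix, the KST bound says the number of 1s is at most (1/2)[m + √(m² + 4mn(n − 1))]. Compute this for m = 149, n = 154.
z(149, 154; 2, 2) ≤ (1/2)[149 + √(149² + 4·149·154·153)] = (1/2)[149 + √14065153] = 1949.6769

Kővári–Sós–Turán: let r_1, ..., r_149 be the row sums and z = Σ r_i the total number of 1s. Each pair of columns can share at most one row with both entries 1 (else a 2×2 all-ones block appears), so Σ_i C(r_i, 2) ≤ C(154, 2) = 11781. By convexity Σ_i C(r_i, 2) ≥ 149·C(z/149, 2) = z(z − 149)/(2·149), giving z² − 149z − 149·154·153 ≤ 0 and hence z ≤ (1/2)[149 + √(22201 + 4·3510738)] = (1/2)[149 + √14065153] ≈ (1/2)(149 + 3750.3537) = 1949.6769.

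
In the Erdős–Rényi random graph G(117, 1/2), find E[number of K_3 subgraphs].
E[# K_3] = C(117, 3) · (1/2)^C(3, 2) = 260130 / 2^3 = 130065/4 = 32516.25

For each 3-subset S of vertices (there are C(117, 3) = 260130 such S), let X_S = 1 if S induces a K_3 (all C(3, 2) = 3 edges present). Then P(X_S = 1) = (1/2)^3 = 1/8. By linearity of expectation, E[# K_3] = C(117, 3) · (1/2)^3 = 260130 / 8 = 130065/4 = 32516.25.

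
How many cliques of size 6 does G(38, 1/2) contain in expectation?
E[# K_6] = C(38, 6) · (1/2)^C(6, 2) = 2760681 / 2^15 ≈ 84.249298

For each 6-subset S of vertices (there are C(38, 6) = 2760681 such S), let X_S = 1 if S induces a K_6 (all C(6, 2) = 15 edges present). Then P(X_S = 1) = (1/2)^15 = 1/32768. By linearity of expectation, E[# K_6] = C(38, 6) · (1/2)^15 = 2760681 / 32768 ≈ 84.249298.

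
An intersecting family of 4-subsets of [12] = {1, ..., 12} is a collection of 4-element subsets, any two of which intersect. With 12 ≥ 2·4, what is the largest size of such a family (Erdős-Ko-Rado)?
max |F| = C(11, 3) = 165

The Erdős-Ko-Rado theorem states: for n ≥ 2k, an intersecting family of k-subsets of an n-element set has size at most C(n − 1, k − 1), with equality for 'star' families {A ⊆ [n] : |A| = k, i ∈ A} (fix an element i). For n = 12, k = 4: C(11, 3) = 165.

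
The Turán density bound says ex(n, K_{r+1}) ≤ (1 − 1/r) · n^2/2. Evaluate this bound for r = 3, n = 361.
Turán density bound = (2/3) · 361^2/2 = 130321/3 ≈ 43440.3333

Turán's theorem: ex(n, K_{r+1}) is achieved by the complete r-partite Turán graph T(n, r) with parts as balanced as possible, and is at most (1 − 1/r) · n^2/2. For r = 3, n = 361: the density bound is (2/3) · 130321/2 = 130321/3 ≈ 43440.3333. The integer-valued extremum is e(T(361, 3)) = 43440, which is strictly less than the density bound 130321/3 since 3 ∤ 361 (the parts of T(361, 3) cannot all be equal).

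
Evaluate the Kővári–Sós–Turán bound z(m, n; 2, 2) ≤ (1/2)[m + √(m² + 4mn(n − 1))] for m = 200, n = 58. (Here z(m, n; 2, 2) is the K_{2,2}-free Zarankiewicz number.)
z(200, 58; 2, 2) ≤ (1/2)[200 + √(200² + 4·200·58·57)] = (1/2)[200 + √2684800] = 919.268

Kővári–Sós–Turán: let r_1, ..., r_200 be the row sums and z = Σ r_i the total number of 1s. Each pair of columns can share at most one row with both entries 1 (else a 2×2 all-ones block appears), so Σ_i C(r_i, 2) ≤ C(58, 2) = 1653. By convexity Σ_i C(r_i, 2) ≥ 200·C(z/200, 2) = z(z − 200)/(2·200), giving z² − 200z − 200·58·57 ≤ 0 and hence z ≤ (1/2)[200 + √(40000 + 4·661200)] = (1/2)[200 + √2684800] ≈ (1/2)(200 + 1638.5359) = 919.268.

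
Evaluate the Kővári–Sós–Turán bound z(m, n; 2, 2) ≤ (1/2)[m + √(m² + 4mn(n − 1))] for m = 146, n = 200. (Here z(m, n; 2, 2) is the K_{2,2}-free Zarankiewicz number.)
z(146, 200; 2, 2) ≤ (1/2)[146 + √(146² + 4·146·200·199)] = (1/2)[146 + √23264516] = 2484.6652

Kővári–Sós–Turán: let r_1, ..., r_146 be the row sums and z = Σ r_i the total number of 1s. Each pair of columns can share at most one row with both entries 1 (else a 2×2 all-ones block appears), so Σ_i C(r_i, 2) ≤ C(200, 2) = 19900. By convexity Σ_i C(r_i, 2) ≥ 146·C(z/146, 2) = z(z − 146)/(2·146), giving z² − 146z − 146·200·199 ≤ 0 and hence z ≤ (1/2)[146 + √(21316 + 4·5810800)] = (1/2)[146 + √23264516] ≈ (1/2)(146 + 4823.3304) = 2484.6652.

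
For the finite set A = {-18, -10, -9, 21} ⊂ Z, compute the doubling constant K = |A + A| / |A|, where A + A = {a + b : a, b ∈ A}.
K = |A + A| / |A| = 10/4 = 5/2

Enumerate A + A = {a + b : a, b ∈ A}. With |A| = 4, there are |A|^2 = 16 ordered sum pairs; collecting distinct values, A + A = {-36, -28, -27, -20, -19, -18, 3, 11, 12, 42}, so |A + A| = 10. Thus K = 10/4 = 5/2. For comparison, the minimum possible |A + A| over all 4-element sets is 2·4 − 1 = 7 (so min K = 7/4), attained only by arithmetic progressions.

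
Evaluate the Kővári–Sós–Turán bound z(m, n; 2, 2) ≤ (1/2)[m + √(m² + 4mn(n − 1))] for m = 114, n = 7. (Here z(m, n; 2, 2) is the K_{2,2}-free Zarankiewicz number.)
z(114, 7; 2, 2) ≤ (1/2)[114 + √(114² + 4·114·7·6)] = (1/2)[114 + √32148] = 146.6493

Kővári–Sós–Turán: let r_1, ..., r_114 be the row sums and z = Σ r_i the total number of 1s. Each pair of columns can share at most one row with both entries 1 (else a 2×2 all-ones block appears), so Σ_i C(r_i, 2) ≤ C(7, 2) = 21. By convexity Σ_i C(r_i, 2) ≥ 114·C(z/114, 2) = z(z − 114)/(2·114), giving z² − 114z − 114·7·6 ≤ 0 and hence z ≤ (1/2)[114 + √(12996 + 4·4788)] = (1/2)[114 + √32148] ≈ (1/2)(114 + 179.2986) = 146.6493.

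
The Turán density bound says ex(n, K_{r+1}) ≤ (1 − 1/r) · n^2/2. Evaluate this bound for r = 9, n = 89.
Turán density bound = (8/9) · 89^2/2 = 31684/9 ≈ 3520.4444

Turán's theorem: ex(n, K_{r+1}) is achieved by the complete r-partite Turán graph T(n, r) with parts as balanced as possible, and is at most (1 − 1/r) · n^2/2. For r = 9, n = 89: the density bound is (8/9) · 7921/2 = 31684/9 ≈ 3520.4444. The integer-valued extremum is e(T(89, 9)) = 3520, which is strictly less than the density bound 31684/9 since 9 ∤ 89 (the parts of T(89, 9) cannot all be equal).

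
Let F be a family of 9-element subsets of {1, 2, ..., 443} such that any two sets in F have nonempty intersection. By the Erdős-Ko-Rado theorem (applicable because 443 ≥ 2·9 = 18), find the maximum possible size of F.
max |F| = C(442, 8) = 33899151336985935

The Erdős-Ko-Rado theorem states: for n ≥ 2k, an intersecting family of k-subsets of an n-element set has size at most C(n − 1, k − 1), with equality for 'star' families {A ⊆ [n] : |A| = k, i ∈ A} (fix an element i). For n = 443, k = 9: C(442, 8) = 33899151336985935.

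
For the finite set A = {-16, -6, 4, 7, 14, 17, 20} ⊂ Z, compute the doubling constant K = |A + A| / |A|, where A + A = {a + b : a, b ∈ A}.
K = |A + A| / |A| = 19/7

Enumerate A + A = {a + b : a, b ∈ A}. With |A| = 7, there are |A|^2 = 49 ordered sum pairs; collecting distinct values, A + A = {-32, -22, -12, -9, -2, 1, 4, 8, 11, 14, 18, 21, 24, 27, 28, 31, 34, 37, 40}, so |A + A| = 19. Thus K = 19/7. For comparison, the minimum possible |A + A| over all 7-element sets is 2·7 − 1 = 13 (so min K = 13/7), attained only by arithmetic progressions.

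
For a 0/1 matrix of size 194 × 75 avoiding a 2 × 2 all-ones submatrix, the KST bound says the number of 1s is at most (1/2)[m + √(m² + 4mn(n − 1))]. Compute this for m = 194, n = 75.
z(194, 75; 2, 2) ≤ (1/2)[194 + √(194² + 4·194·75·74)] = (1/2)[194 + √4344436] = 1139.1655

Kővári–Sós–Turán: let r_1, ..., r_194 be the row sums and z = Σ r_i the total number of 1s. Each pair of columns can share at most one row with both entries 1 (else a 2×2 all-ones block appears), so Σ_i C(r_i, 2) ≤ C(75, 2) = 2775. By convexity Σ_i C(r_i, 2) ≥ 194·C(z/194, 2) = z(z − 194)/(2·194), giving z² − 194z − 194·75·74 ≤ 0 and hence z ≤ (1/2)[194 + √(37636 + 4·1076700)] = (1/2)[194 + √4344436] ≈ (1/2)(194 + 2084.3311) = 1139.1655.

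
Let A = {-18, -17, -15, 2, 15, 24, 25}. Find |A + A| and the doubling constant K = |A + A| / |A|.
K = |A + A| / |A| = 27/7

Enumerate A + A = {a + b : a, b ∈ A}. With |A| = 7, there are |A|^2 = 49 ordered sum pairs; collecting distinct values, A + A = {-36, -35, -34, -33, -32, -30, -16, -15, -13, -3, -2, 0, 4, 6, 7, 8, 9, 10, 17, 26, 27, 30, 39, 40, 48, 49, 50}, so |A + A| = 27. Thus K = 27/7. For comparison, the minimum possible |A + A| over all 7-element sets is 2·7 − 1 = 13 (so min K = 13/7), attained only by arithmetic progressions.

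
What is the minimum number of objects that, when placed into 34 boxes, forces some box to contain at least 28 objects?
n = (28 − 1)·34 + 1 = 919

By the generalised pigeonhole principle, to guarantee some box contains ≥ r objects we need more than (r − 1) · k objects total. Threshold: n = (r − 1) · k + 1. With r = 28 and k = 34: n = 27 · 34 + 1 = 918 + 1 = 919. For n = 918 = 27 · 34, we can put exactly 27 objects in every box, avoiding 28 in any single one — so 919 is tight.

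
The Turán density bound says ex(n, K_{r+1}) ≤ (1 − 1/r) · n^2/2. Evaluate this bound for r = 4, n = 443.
Turán density bound = (3/4) · 443^2/2 = 588747/8 ≈ 73593.375

Turán's theorem: ex(n, K_{r+1}) is achieved by the complete r-partite Turán graph T(n, r) with parts as balanced as possible, and is at most (1 − 1/r) · n^2/2. For r = 4, n = 443: the density bound is (3/4) · 196249/2 = 588747/8 ≈ 73593.375. The integer-valued extremum is e(T(443, 4)) = 73593, which is strictly less than the density bound 588747/8 since 4 ∤ 443 (the parts of T(443, 4) cannot all be equal).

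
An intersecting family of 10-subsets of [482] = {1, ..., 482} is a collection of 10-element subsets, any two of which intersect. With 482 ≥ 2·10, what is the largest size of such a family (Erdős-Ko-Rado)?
max |F| = C(481, 9) = 3522452251027295300

The Erdős-Ko-Rado theorem states: for n ≥ 2k, an intersecting family of k-subsets of an n-element set has size at most C(n − 1, k − 1), with equality for 'star' families {A ⊆ [n] : |A| = k, i ∈ A} (fix an element i). For n = 482, k = 10: C(481, 9) = 3522452251027295300.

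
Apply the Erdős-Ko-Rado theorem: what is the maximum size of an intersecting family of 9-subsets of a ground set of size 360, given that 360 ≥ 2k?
max |F| = C(359, 8) = 6325926619596364

The Erdős-Ko-Rado theorem states: for n ≥ 2k, an intersecting family of k-subsets of an n-element set has size at most C(n − 1, k − 1), with equality for 'star' families {A ⊆ [n] : |A| = k, i ∈ A} (fix an element i). For n = 360, k = 9: C(359, 8) = 6325926619596364.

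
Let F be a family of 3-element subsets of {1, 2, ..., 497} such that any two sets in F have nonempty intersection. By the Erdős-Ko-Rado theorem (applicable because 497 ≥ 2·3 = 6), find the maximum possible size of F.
max |F| = C(496, 2) = 122760

The Erdős-Ko-Rado theorem states: for n ≥ 2k, an intersecting family of k-subsets of an n-element set has size at most C(n − 1, k − 1), with equality for 'star' families {A ⊆ [n] : |A| = k, i ∈ A} (fix an element i). For n = 497, k = 3: C(496, 2) = 122760.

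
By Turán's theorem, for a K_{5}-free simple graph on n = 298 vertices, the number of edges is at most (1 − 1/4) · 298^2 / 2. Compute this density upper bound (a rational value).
Turán density bound = (3/4) · 298^2/2 = 66603/2 ≈ 33301.5

Turán's theorem: ex(n, K_{r+1}) is achieved by the complete r-partite Turán graph T(n, r) with parts as balanced as possible, and is at most (1 − 1/r) · n^2/2. For r = 4, n = 298: the density bound is (3/4) · 88804/2 = 66603/2 ≈ 33301.5. The integer-valued extremum is e(T(298, 4)) = 33301, which is strictly less than the density bound 66603/2 since 4 ∤ 298 (the parts of T(298, 4) cannot all be equal).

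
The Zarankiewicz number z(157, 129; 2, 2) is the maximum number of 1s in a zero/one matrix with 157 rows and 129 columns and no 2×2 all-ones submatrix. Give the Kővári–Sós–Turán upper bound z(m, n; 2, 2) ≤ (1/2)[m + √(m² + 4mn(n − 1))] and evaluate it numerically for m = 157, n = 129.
z(157, 129; 2, 2) ≤ (1/2)[157 + √(157² + 4·157·129·128)] = (1/2)[157 + √10394185] = 1690.5007

Kővári–Sós–Turán: let r_1, ..., r_157 be the row sums and z = Σ r_i the total number of 1s. Each pair of columns can share at most one row with both entries 1 (else a 2×2 all-ones block appears), so Σ_i C(r_i, 2) ≤ C(129, 2) = 8256. By convexity Σ_i C(r_i, 2) ≥ 157·C(z/157, 2) = z(z − 157)/(2·157), giving z² − 157z − 157·129·128 ≤ 0 and hence z ≤ (1/2)[157 + √(24649 + 4·2592384)] = (1/2)[157 + √10394185] ≈ (1/2)(157 + 3224.0014) = 1690.5007.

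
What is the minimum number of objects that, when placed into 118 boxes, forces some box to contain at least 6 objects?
n = (6 − 1)·118 + 1 = 591

By the generalised pigeonhole principle, to guarantee some box contains ≥ r objects we need more than (r − 1) · k objects total. Threshold: n = (r − 1) · k + 1. With r = 6 and k = 118: n = 5 · 118 + 1 = 590 + 1 = 591. For n = 590 = 5 · 118, we can put exactly 5 objects in every box, avoiding 6 in any single one — so 591 is tight.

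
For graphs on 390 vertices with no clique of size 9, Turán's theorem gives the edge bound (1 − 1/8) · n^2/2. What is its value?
Turán density bound = (7/8) · 390^2/2 = 266175/4 ≈ 66543.75

Turán's theorem: ex(n, K_{r+1}) is achieved by the complete r-partite Turán graph T(n, r) with parts as balanced as possible, and is at most (1 − 1/r) · n^2/2. For r = 8, n = 390: the density bound is (7/8) · 152100/2 = 266175/4 ≈ 66543.75. The integer-valued extremum is e(T(390, 8)) = 66543, which is strictly less than the density bound 266175/4 since 8 ∤ 390 (the parts of T(390, 8) cannot all be equal).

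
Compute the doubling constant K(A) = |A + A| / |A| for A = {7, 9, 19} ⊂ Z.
K = |A + A| / |A| = 6/3 = 2

Enumerate A + A = {a + b : a, b ∈ A}. With |A| = 3, there are |A|^2 = 9 ordered sum pairs; collecting distinct values, A + A = {14, 16, 18, 26, 28, 38}, so |A + A| = 6. Thus K = 6/3 = 2. For comparison, the minimum possible |A + A| over all 3-element sets is 2·3 − 1 = 5 (so min K = 5/3), attained only by arithmetic progressions.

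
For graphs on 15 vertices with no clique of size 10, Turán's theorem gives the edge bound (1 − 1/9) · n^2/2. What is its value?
Turán density bound = (8/9) · 15^2/2 = 100

Turán's theorem: ex(n, K_{r+1}) is achieved by the complete r-partite Turán graph T(n, r) with parts as balanced as possible, and is at most (1 − 1/r) · n^2/2. For r = 9, n = 15: the density bound is (8/9) · 225/2 = 100. The integer-valued extremum is e(T(15, 9)) = 99, which is strictly less than the density bound 100 since 9 ∤ 15 (the parts of T(15, 9) cannot all be equal).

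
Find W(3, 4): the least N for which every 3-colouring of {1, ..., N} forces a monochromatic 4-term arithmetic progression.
W(3, 4) = 293

W(3, 4) = 293. The lower bound W(3, 4) > 292 comes from an explicit good 3-colouring of [1, 292]; the upper bound W(3, 4) ≤ 293 was verified by exhaustive search over 3-colourings of [1, 293].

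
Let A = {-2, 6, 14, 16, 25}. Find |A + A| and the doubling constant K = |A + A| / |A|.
K = |A + A| / |A| = 14/5

Enumerate A + A = {a + b : a, b ∈ A}. With |A| = 5, there are |A|^2 = 25 ordered sum pairs; collecting distinct values, A + A = {-4, 4, 12, 14, 20, 22, 23, 28, 30, 31, 32, 39, 41, 50}, so |A + A| = 14. Thus K = 14/5. For comparison, the minimum possible |A + A| over all 5-element sets is 2·5 − 1 = 9 (so min K = 9/5), attained only by arithmetic progressions.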